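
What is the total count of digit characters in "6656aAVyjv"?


Input string: '6656aAVyjv'
Operation: count digit characters (0-9)
Scan: '6'(digit), '6'(digit), '5'(digit), '6'(digit), 'a', 'A', 'V', 'y', 'j', 'v'
Digits found: 4
Result: 4


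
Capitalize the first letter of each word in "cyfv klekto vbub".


Input string: 'cyfv klekto vbub'
Operation: capitalize first letter of each word
Word transformations: 'cyfv'->'Cyfv', 'klekto'->'Klekto', 'vbub'->'Vbub'
Result: Cyfv Klekto Vbub


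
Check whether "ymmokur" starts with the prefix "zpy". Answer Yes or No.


Input string: 'ymmokur'
Prefix to check: 'zpy'
First 3 characters of input: 'ymm'
Match: False
Result: No


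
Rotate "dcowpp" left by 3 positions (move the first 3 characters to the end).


Input: 'dcowpp', shift = 3
Operation: split at index 3 and swap parts
Front part s[0:3] = 'dco'
Back part s[3:] = 'wpp'
Rotated = back + front = 'wpp' + 'dco'
Result: wppdco


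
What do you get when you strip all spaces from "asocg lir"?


Input string: 'asocg lir'
Operation: remove all spaces
Words: 'asocg', 'lir'
Join without spaces: asocglir


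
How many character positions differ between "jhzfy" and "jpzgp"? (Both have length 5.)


String 1: 'jhzfy'
String 2: 'jpzgp'
Compare each position: pos 0: 'j'=='j', pos 1: 'h'!='p', pos 2: 'z'=='z', pos 3: 'f'!='g', pos 4: 'y'!='p'
Differing positions: 3
Hamming distance: 3


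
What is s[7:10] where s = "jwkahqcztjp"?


Input string: 'jwkahqcztjp'
Operation: slice [7:10]
Extract characters: s[7]='z', s[8]='t', s[9]='j'
Result: ztj


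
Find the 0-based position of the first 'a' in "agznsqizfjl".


Input string: 'agznsqizfjl'
Target: 'a'
Scanning left to right: s[0]='a'
First match at index: 0


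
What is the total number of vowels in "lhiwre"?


Input string: 'lhiwre'
Operation: count vowels (a, e, i, o, u)
Scan: s[0]='l', s[1]='h', s[2]='i' (vowel), s[3]='w', s[4]='r', s[5]='e' (vowel)
Vowels found: 2
Result: 2


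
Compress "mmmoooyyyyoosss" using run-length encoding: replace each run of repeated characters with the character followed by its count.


Input: 'mmmoooyyyyoosss'
Operation: identify consecutive runs
Runs: 'mmm' -> m3, 'ooo' -> o3, 'yyyy' -> y4, 'oo' -> o2, 'sss' -> s3
Encoded: m3o3y4o2s3


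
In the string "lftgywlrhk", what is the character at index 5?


Input string: 'lftgywlrhk'
Operation: get character at index 5
Index mapping: s[0]='l', s[1]='f', s[2]='t', s[3]='g', s[4]='y', s[5]='w'
Result: 'w'


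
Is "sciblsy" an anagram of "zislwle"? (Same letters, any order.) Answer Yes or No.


String 1: 'zislwle' -> sorted: 'eillswz'
String 2: 'sciblsy' -> sorted: 'bcilssy'
Compare sorted forms: 'eillswz' != 'bcilssy'
Anagram: No


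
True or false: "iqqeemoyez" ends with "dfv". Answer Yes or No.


Input string: 'iqqeemoyez'
Suffix to check: 'dfv'
Last 3 characters of input: 'yez'
Match: False
Result: No


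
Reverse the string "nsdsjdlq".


Input string: 'nsdsjdlq'
Operation: reverse character order
Original order: 'n' -> 's' -> 'd' -> 's' -> 'j' -> 'd' -> 'l' -> 'q'
Reversed order: 'q' -> 'l' -> 'd' -> 'j' -> 's' -> 'd' -> 's' -> 'n'
Result: qldjsdsn


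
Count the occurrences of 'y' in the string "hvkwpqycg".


Input string: 'hvkwpqycg'
Target character: 'y'
Scan each position: s[6]='y'
Matches found at indices: 6
Total: 1


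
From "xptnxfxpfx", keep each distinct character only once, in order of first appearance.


Input: 'xptnxfxpfx'
Operation: keep first occurrence of each character
Scan: s[0]='x' new -> keep; s[1]='p' new -> keep; s[2]='t' new -> keep; s[3]='n' new -> keep; s[4]='x' seen -> skip; s[5]='f' new -> keep; s[6]='x' seen -> skip; s[7]='p' seen -> skip; s[8]='f' seen -> skip; s[9]='x' seen -> skip
Result: xptnf


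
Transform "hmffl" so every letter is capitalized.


Input string: 'hmffl'
Operation: convert each letter to uppercase
Mapping: 'h'->'H', 'm'->'M', 'f'->'F', 'f'->'F', 'l'->'L'
Result: HMFFL


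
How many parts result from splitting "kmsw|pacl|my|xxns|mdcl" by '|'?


Input string: 'kmsw|pacl|my|xxns|mdcl'
Delimiter: '|'
Split result: 'kmsw', 'pacl', 'my', 'xxns', 'mdcl'
Number of parts: 5


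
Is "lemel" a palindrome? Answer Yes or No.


Input string: 'lemel'
Reversed: 'lemel'
Compare pairs: s[0]='l' vs s[4]='l' (match), s[1]='e' vs s[3]='e' (match)
Palindrome: Yes


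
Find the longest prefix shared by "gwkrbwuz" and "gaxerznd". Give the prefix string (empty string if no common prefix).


String 1: 'gwkrbwuz'
String 2: 'gaxerznd'
Compare position by position:
pos 0: 'g' vs 'g' match
pos 1: 'w' vs 'a' differ -> stop
Longest common prefix: "g" (length 1)


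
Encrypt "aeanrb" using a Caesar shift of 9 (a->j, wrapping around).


Input: 'aeanrb', shift = 9
Operation: for each letter, (position + 9) mod 26
Mapping: 'a'(0+9=9)->'j', 'e'(4+9=13)->'n', 'a'(0+9=9)->'j', 'n'(13+9=22)->'w', 'r'(17+9=26, 26 mod 26=0)->'a', 'b'(1+9=10)->'k'
Result: jnjwak


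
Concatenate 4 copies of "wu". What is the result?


Input string: 'wu'
Operation: repeat 4 times
Concatenation: 'wu' + 'wu' + 'wu' + 'wu'
Result: wuwuwuwu


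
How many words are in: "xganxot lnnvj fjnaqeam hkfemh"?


Input string: 'xganxot lnnvj fjnaqeam hkfemh'
Operation: split by spaces
Words found: 'xganxot', 'lnnvj', 'fjnaqeam', 'hkfemh'
Word count: 4


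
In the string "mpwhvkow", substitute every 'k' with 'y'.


Input string: 'mpwhvkow'
Operation: replace 'k' with 'y'
Positions of 'k': 5
After replacement: mpwhvyow


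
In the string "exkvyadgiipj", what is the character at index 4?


Input string: 'exkvyadgiipj'
Operation: get character at index 4
Index mapping: s[0]='e', s[1]='x', s[2]='k', s[3]='v', s[4]='y'
Result: 'y'


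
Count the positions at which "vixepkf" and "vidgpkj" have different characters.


String 1: 'vixepkf'
String 2: 'vidgpkj'
Compare each position: pos 0: 'v'=='v', pos 1: 'i'=='i', pos 2: 'x'!='d', pos 3: 'e'!='g', pos 4: 'p'=='p', pos 5: 'k'=='k', pos 6: 'f'!='j'
Differing positions: 3
Hamming distance: 3


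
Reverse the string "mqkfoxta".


Input string: 'mqkfoxta'
Operation: reverse character order
Original order: 'm' -> 'q' -> 'k' -> 'f' -> 'o' -> 'x' -> 't' -> 'a'
Reversed order: 'a' -> 't' -> 'x' -> 'o' -> 'f' -> 'k' -> 'q' -> 'm'
Result: atxofkqm


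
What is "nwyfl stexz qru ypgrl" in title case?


Input string: 'nwyfl stexz qru ypgrl'
Operation: capitalize first letter of each word
Word transformations: 'nwyfl'->'Nwyfl', 'stexz'->'Stexz', 'qru'->'Qru', 'ypgrl'->'Ypgrl'
Result: Nwyfl Stexz Qru Ypgrl


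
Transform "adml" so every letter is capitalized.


Input string: 'adml'
Operation: convert each letter to uppercase
Mapping: 'a'->'A', 'd'->'D', 'm'->'M', 'l'->'L'
Result: ADML


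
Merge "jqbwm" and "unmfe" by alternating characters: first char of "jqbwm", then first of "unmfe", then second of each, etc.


String 1: 'jqbwm'
String 2: 'unmfe'
Operation: alternate characters
Pairs: 'j'+'u', 'q'+'n', 'b'+'m', 'w'+'f', 'm'+'e'
Result: juqnbmwfme


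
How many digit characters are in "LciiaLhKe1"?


Input string: 'LciiaLhKe1'
Operation: count digit characters (0-9)
Scan: 'L', 'c', 'i', 'i', 'a', 'L', 'h', 'K', 'e', '1'(digit)
Digits found: 1
Result: 1


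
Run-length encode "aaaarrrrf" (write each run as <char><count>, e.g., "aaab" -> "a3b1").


Input: 'aaaarrrrf'
Operation: identify consecutive runs
Runs: 'aaaa' -> a4, 'rrrr' -> r4, 'f' -> f1
Encoded: a4r4f1


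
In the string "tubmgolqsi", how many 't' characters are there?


Input string: 'tubmgolqsi'
Target character: 't'
Scan each position: s[0]='t'
Matches found at indices: 0
Total: 1


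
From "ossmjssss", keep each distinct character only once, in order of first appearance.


Input: 'ossmjssss'
Operation: keep first occurrence of each character
Scan: s[0]='o' new -> keep; s[1]='s' new -> keep; s[2]='s' seen -> skip; s[3]='m' new -> keep; s[4]='j' new -> keep; s[5]='s' seen -> skip; s[6]='s' seen -> skip; s[7]='s' seen -> skip; s[8]='s' seen -> skip
Result: osmj


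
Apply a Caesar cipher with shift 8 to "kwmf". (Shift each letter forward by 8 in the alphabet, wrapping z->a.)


Input: 'kwmf', shift = 8
Operation: for each letter, (position + 8) mod 26
Mapping: 'k'(10+8=18)->'s', 'w'(22+8=30, 30 mod 26=4)->'e', 'm'(12+8=20)->'u', 'f'(5+8=13)->'n'
Result: seun


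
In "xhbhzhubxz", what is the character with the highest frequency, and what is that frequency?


Input: 'xhbhzhubxz'
Operation: tally each character
Counts: 'b':2, 'h':3, 'u':1, 'x':2, 'z':2
Maximum: 'h' appears 3 times


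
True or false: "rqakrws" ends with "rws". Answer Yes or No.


Input string: 'rqakrws'
Suffix to check: 'rws'
Last 3 characters of input: 'rws'
Match: True
Result: Yes


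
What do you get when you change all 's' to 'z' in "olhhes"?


Input string: 'olhhes'
Operation: replace 's' with 'z'
Positions of 's': 5
After replacement: olhhez


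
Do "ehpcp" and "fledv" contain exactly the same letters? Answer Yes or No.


String 1: 'ehpcp' -> sorted: 'cehpp'
String 2: 'fledv' -> sorted: 'deflv'
Compare sorted forms: 'cehpp' != 'deflv'
Anagram: No


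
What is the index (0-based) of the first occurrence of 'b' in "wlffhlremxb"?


Input string: 'wlffhlremxb'
Target: 'b'
Scanning left to right: s[0]='w', s[1]='l', s[2]='f', s[3]='f', s[4]='h', s[5]='l', s[6]='r', s[7]='e', s[8]='m', s[9]='x', s[10]='b'
First match at index: 10


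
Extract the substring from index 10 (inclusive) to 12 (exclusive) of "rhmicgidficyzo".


Input string: 'rhmicgidficyzo'
Operation: slice [10:12]
Extract characters: s[10]='c', s[11]='y'
Result: cy


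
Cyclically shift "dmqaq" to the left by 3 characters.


Input: 'dmqaq', shift = 3
Operation: split at index 3 and swap parts
Front part s[0:3] = 'dmq'
Back part s[3:] = 'aq'
Rotated = back + front = 'aq' + 'dmq'
Result: aqdmq


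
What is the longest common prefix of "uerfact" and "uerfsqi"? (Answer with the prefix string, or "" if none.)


String 1: 'uerfact'
String 2: 'uerfsqi'
Compare position by position:
pos 0: 'u' vs 'u' match
pos 1: 'e' vs 'e' match
pos 2: 'r' vs 'r' match
pos 3: 'f' vs 'f' match
pos 4: 'a' vs 's' differ -> stop
Longest common prefix: "uerf" (length 4)


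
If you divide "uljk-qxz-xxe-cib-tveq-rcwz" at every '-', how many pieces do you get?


Input string: 'uljk-qxz-xxe-cib-tveq-rcwz'
Delimiter: '-'
Split result: 'uljk', 'qxz', 'xxe', 'cib', 'tveq', 'rcwz'
Number of parts: 6


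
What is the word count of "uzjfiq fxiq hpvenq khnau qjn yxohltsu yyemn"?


Input string: 'uzjfiq fxiq hpvenq khnau qjn yxohltsu yyemn'
Operation: split by spaces
Words found: 'uzjfiq', 'fxiq', 'hpvenq', 'khnau', 'qjn', 'yxohltsu', 'yyemn'
Word count: 7


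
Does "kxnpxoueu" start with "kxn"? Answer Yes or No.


Input string: 'kxnpxoueu'
Prefix to check: 'kxn'
First 3 characters of input: 'kxn'
Match: True
Result: Yes


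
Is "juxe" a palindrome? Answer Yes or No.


Input string: 'juxe'
Reversed: 'exuj'
Compare pairs: s[0]='j' vs s[3]='e' (mismatch), s[1]='u' vs s[2]='x' (mismatch)
Palindrome: No


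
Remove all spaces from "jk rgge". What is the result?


Input string: 'jk rgge'
Operation: remove all spaces
Words: 'jk', 'rgge'
Join without spaces: jkrgge


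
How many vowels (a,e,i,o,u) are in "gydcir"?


Input string: 'gydcir'
Operation: count vowels (a, e, i, o, u)
Scan: s[0]='g', s[1]='y', s[2]='d', s[3]='c', s[4]='i' (vowel), s[5]='r'
Vowels found: 1
Result: 1


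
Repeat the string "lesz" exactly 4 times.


Input string: 'lesz'
Operation: repeat 4 times
Concatenation: 'lesz' + 'lesz' + 'lesz' + 'lesz'
Result: leszleszleszlesz


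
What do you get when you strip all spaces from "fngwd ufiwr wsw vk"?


Input string: 'fngwd ufiwr wsw vk'
Operation: remove all spaces
Words: 'fngwd', 'ufiwr', 'wsw', 'vk'
Join without spaces: fngwdufiwrwswvk


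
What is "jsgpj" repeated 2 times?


Input string: 'jsgpj'
Operation: repeat 2 times
Concatenation: 'jsgpj' + 'jsgpj'
Result: jsgpjjsgpj


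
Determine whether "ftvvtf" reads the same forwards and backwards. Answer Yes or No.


Input string: 'ftvvtf'
Reversed: 'ftvvtf'
Compare pairs: s[0]='f' vs s[5]='f' (match), s[1]='t' vs s[4]='t' (match), s[2]='v' vs s[3]='v' (match)
Palindrome: Yes


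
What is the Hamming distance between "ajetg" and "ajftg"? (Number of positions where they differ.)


String 1: 'ajetg'
String 2: 'ajftg'
Compare each position: pos 0: 'a'=='a', pos 1: 'j'=='j', pos 2: 'e'!='f', pos 3: 't'=='t', pos 4: 'g'=='g'
Differing positions: 1
Hamming distance: 1


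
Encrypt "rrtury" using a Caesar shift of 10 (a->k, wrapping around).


Input: 'rrtury', shift = 10
Operation: for each letter, (position + 10) mod 26
Mapping: 'r'(17+10=27, 27 mod 26=1)->'b', 'r'(17+10=27, 27 mod 26=1)->'b', 't'(19+10=29, 29 mod 26=3)->'d', 'u'(20+10=30, 30 mod 26=4)->'e', 'r'(17+10=27, 27 mod 26=1)->'b', 'y'(24+10=34, 34 mod 26=8)->'i'
Result: bbdebi


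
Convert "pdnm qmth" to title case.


Input string: 'pdnm qmth'
Operation: capitalize first letter of each word
Word transformations: 'pdnm'->'Pdnm', 'qmth'->'Qmth'
Result: Pdnm Qmth


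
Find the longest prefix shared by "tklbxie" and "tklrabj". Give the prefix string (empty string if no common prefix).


String 1: 'tklbxie'
String 2: 'tklrabj'
Compare position by position:
pos 0: 't' vs 't' match
pos 1: 'k' vs 'k' match
pos 2: 'l' vs 'l' match
pos 3: 'b' vs 'r' differ -> stop
Longest common prefix: "tkl" (length 3)


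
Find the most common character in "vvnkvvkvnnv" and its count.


Input: 'vvnkvvkvnnv'
Operation: tally each character
Counts: 'k':2, 'n':3, 'v':6
Maximum: 'v' appears 6 times


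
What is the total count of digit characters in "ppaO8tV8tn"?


Input string: 'ppaO8tV8tn'
Operation: count digit characters (0-9)
Scan: 'p', 'p', 'a', 'O', '8'(digit), 't', 'V', '8'(digit), 't', 'n'
Digits found: 2
Result: 2


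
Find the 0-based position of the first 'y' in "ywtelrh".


Input string: 'ywtelrh'
Target: 'y'
Scanning left to right: s[0]='y'
First match at index: 0


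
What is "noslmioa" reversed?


Input string: 'noslmioa'
Operation: reverse character order
Original order: 'n' -> 'o' -> 's' -> 'l' -> 'm' -> 'i' -> 'o' -> 'a'
Reversed order: 'a' -> 'o' -> 'i' -> 'm' -> 'l' -> 's' -> 'o' -> 'n'
Result: aoimlson


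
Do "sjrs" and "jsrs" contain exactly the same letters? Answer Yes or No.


String 1: 'sjrs' -> sorted: 'jrss'
String 2: 'jsrs' -> sorted: 'jrss'
Compare sorted forms: 'jrss' == 'jrss'
Anagram: Yes


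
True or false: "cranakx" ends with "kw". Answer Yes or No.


Input string: 'cranakx'
Suffix to check: 'kw'
Last 2 characters of input: 'kx'
Match: False
Result: No


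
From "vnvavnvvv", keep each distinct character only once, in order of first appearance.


Input: 'vnvavnvvv'
Operation: keep first occurrence of each character
Scan: s[0]='v' new -> keep; s[1]='n' new -> keep; s[2]='v' seen -> skip; s[3]='a' new -> keep; s[4]='v' seen -> skip; s[5]='n' seen -> skip; s[6]='v' seen -> skip; s[7]='v' seen -> skip; s[8]='v' seen -> skip
Result: vna


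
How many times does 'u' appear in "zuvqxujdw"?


Input string: 'zuvqxujdw'
Target character: 'u'
Scan each position: s[1]='u', s[5]='u'
Matches found at indices: 1, 5
Total: 2


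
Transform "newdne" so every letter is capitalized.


Input string: 'newdne'
Operation: convert each letter to uppercase
Mapping: 'n'->'N', 'e'->'E', 'w'->'W', 'd'->'D', 'n'->'N', 'e'->'E'
Result: NEWDNE


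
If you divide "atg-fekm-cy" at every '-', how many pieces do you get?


Input string: 'atg-fekm-cy'
Delimiter: '-'
Split result: 'atg', 'fekm', 'cy'
Number of parts: 3


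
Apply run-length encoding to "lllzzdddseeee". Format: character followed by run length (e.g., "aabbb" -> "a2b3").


Input: 'lllzzdddseeee'
Operation: identify consecutive runs
Runs: 'lll' -> l3, 'zz' -> z2, 'ddd' -> d3, 's' -> s1, 'eeee' -> e4
Encoded: l3z2d3s1e4


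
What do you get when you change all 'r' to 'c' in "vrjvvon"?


Input string: 'vrjvvon'
Operation: replace 'r' with 'c'
Positions of 'r': 1
After replacement: vcjvvon


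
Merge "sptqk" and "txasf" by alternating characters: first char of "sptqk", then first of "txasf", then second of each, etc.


String 1: 'sptqk'
String 2: 'txasf'
Operation: alternate characters
Pairs: 's'+'t', 'p'+'x', 't'+'a', 'q'+'s', 'k'+'f'
Result: stpxtaqskf


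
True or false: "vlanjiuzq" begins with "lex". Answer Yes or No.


Input string: 'vlanjiuzq'
Prefix to check: 'lex'
First 3 characters of input: 'vla'
Match: False
Result: No


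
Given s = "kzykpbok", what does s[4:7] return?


Input string: 'kzykpbok'
Operation: slice [4:7]
Extract characters: s[4]='p', s[5]='b', s[6]='o'
Result: pbo


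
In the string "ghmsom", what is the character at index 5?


Input string: 'ghmsom'
Operation: get character at index 5
Index mapping: s[0]='g', s[1]='h', s[2]='m', s[3]='s', s[4]='o', s[5]='m'
Result: 'm'


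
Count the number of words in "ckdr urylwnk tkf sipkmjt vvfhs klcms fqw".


Input string: 'ckdr urylwnk tkf sipkmjt vvfhs klcms fqw'
Operation: split by spaces
Words found: 'ckdr', 'urylwnk', 'tkf', 'sipkmjt', 'vvfhs', 'klcms', 'fqw'
Word count: 7


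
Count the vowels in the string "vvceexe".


Input string: 'vvceexe'
Operation: count vowels (a, e, i, o, u)
Scan: s[0]='v', s[1]='v', s[2]='c', s[3]='e' (vowel), s[4]='e' (vowel), s[5]='x', s[6]='e' (vowel)
Vowels found: 3
Result: 3


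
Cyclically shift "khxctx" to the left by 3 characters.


Input: 'khxctx', shift = 3
Operation: split at index 3 and swap parts
Front part s[0:3] = 'khx'
Back part s[3:] = 'ctx'
Rotated = back + front = 'ctx' + 'khx'
Result: ctxkhx


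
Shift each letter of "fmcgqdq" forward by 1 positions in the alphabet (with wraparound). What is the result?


Input: 'fmcgqdq', shift = 1
Operation: for each letter, (position + 1) mod 26
Mapping: 'f'(5+1=6)->'g', 'm'(12+1=13)->'n', 'c'(2+1=3)->'d', 'g'(6+1=7)->'h', 'q'(16+1=17)->'r', 'd'(3+1=4)->'e', 'q'(16+1=17)->'r'
Result: gndhrer


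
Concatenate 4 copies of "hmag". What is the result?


Input string: 'hmag'
Operation: repeat 4 times
Concatenation: 'hmag' + 'hmag' + 'hmag' + 'hmag'
Result: hmaghmaghmaghmag


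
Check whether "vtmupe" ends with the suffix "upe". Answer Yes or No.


Input string: 'vtmupe'
Suffix to check: 'upe'
Last 3 characters of input: 'upe'
Match: True
Result: Yes


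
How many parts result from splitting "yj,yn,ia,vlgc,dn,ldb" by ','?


Input string: 'yj,yn,ia,vlgc,dn,ldb'
Delimiter: ','
Split result: 'yj', 'yn', 'ia', 'vlgc', 'dn', 'ldb'
Number of parts: 6


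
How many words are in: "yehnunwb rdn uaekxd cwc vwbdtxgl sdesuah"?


Input string: 'yehnunwb rdn uaekxd cwc vwbdtxgl sdesuah'
Operation: split by spaces
Words found: 'yehnunwb', 'rdn', 'uaekxd', 'cwc', 'vwbdtxgl', 'sdesuah'
Word count: 6


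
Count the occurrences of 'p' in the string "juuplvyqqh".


Input string: 'juuplvyqqh'
Target character: 'p'
Scan each position: s[3]='p'
Matches found at indices: 3
Total: 1


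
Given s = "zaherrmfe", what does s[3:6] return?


Input string: 'zaherrmfe'
Operation: slice [3:6]
Extract characters: s[3]='e', s[4]='r', s[5]='r'
Result: err


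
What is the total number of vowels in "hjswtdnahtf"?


Input string: 'hjswtdnahtf'
Operation: count vowels (a, e, i, o, u)
Scan: s[0]='h', s[1]='j', s[2]='s', s[3]='w', s[4]='t', s[5]='d', s[6]='n', s[7]='a' (vowel), s[8]='h', s[9]='t', s[10]='f'
Vowels found: 1
Result: 1


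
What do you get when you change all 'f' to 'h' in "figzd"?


Input string: 'figzd'
Operation: replace 'f' with 'h'
Positions of 'f': 0
After replacement: higzd


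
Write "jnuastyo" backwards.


Input string: 'jnuastyo'
Operation: reverse character order
Original order: 'j' -> 'n' -> 'u' -> 'a' -> 's' -> 't' -> 'y' -> 'o'
Reversed order: 'o' -> 'y' -> 't' -> 's' -> 'a' -> 'u' -> 'n' -> 'j'
Result: oytsaunj


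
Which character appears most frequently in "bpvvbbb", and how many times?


Input: 'bpvvbbb'
Operation: tally each character
Counts: 'b':4, 'p':1, 'v':2
Maximum: 'b' appears 4 times


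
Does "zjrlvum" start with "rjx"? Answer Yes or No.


Input string: 'zjrlvum'
Prefix to check: 'rjx'
First 3 characters of input: 'zjr'
Match: False
Result: No


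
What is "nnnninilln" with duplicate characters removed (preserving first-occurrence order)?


Input: 'nnnninilln'
Operation: keep first occurrence of each character
Scan: s[0]='n' new -> keep; s[1]='n' seen -> skip; s[2]='n' seen -> skip; s[3]='n' seen -> skip; s[4]='i' new -> keep; s[5]='n' seen -> skip; s[6]='i' seen -> skip; s[7]='l' new -> keep; s[8]='l' seen -> skip; s[9]='n' seen -> skip
Result: nil


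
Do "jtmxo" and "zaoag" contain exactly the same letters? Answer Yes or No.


String 1: 'jtmxo' -> sorted: 'jmotx'
String 2: 'zaoag' -> sorted: 'aagoz'
Compare sorted forms: 'jmotx' != 'aagoz'
Anagram: No


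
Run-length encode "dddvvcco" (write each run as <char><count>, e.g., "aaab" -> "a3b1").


Input: 'dddvvcco'
Operation: identify consecutive runs
Runs: 'ddd' -> d3, 'vv' -> v2, 'cc' -> c2, 'o' -> o1
Encoded: d3v2c2o1


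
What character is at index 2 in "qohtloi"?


Input string: 'qohtloi'
Operation: get character at index 2
Index mapping: s[0]='q', s[1]='o', s[2]='h'
Result: 'h'


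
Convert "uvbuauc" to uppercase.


Input string: 'uvbuauc'
Operation: convert each letter to uppercase
Mapping: 'u'->'U', 'v'->'V', 'b'->'B', 'u'->'U', 'a'->'A', 'u'->'U', 'c'->'C'
Result: UVBUAUC


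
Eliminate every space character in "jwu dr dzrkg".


Input string: 'jwu dr dzrkg'
Operation: remove all spaces
Words: 'jwu', 'dr', 'dzrkg'
Join without spaces: jwudrdzrkg


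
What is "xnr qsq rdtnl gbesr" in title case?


Input string: 'xnr qsq rdtnl gbesr'
Operation: capitalize first letter of each word
Word transformations: 'xnr'->'Xnr', 'qsq'->'Qsq', 'rdtnl'->'Rdtnl', 'gbesr'->'Gbesr'
Result: Xnr Qsq Rdtnl Gbesr


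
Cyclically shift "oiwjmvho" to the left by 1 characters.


Input: 'oiwjmvho', shift = 1
Operation: split at index 1 and swap parts
Front part s[0:1] = 'o'
Back part s[1:] = 'iwjmvho'
Rotated = back + front = 'iwjmvho' + 'o'
Result: iwjmvhoo


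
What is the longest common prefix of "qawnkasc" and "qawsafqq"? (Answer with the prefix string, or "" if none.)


String 1: 'qawnkasc'
String 2: 'qawsafqq'
Compare position by position:
pos 0: 'q' vs 'q' match
pos 1: 'a' vs 'a' match
pos 2: 'w' vs 'w' match
pos 3: 'n' vs 's' differ -> stop
Longest common prefix: "qaw" (length 3)


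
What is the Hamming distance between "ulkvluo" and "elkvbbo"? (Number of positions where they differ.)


String 1: 'ulkvluo'
String 2: 'elkvbbo'
Compare each position: pos 0: 'u'!='e', pos 1: 'l'=='l', pos 2: 'k'=='k', pos 3: 'v'=='v', pos 4: 'l'!='b', pos 5: 'u'!='b', pos 6: 'o'=='o'
Differing positions: 3
Hamming distance: 3


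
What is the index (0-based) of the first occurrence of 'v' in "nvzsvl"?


Input string: 'nvzsvl'
Target: 'v'
Scanning left to right: s[0]='n', s[1]='v'
First match at index: 1


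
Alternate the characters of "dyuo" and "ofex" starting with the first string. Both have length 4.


String 1: 'dyuo'
String 2: 'ofex'
Operation: alternate characters
Pairs: 'd'+'o', 'y'+'f', 'u'+'e', 'o'+'x'
Result: doyfueox


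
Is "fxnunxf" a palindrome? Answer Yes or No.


Input string: 'fxnunxf'
Reversed: 'fxnunxf'
Compare pairs: s[0]='f' vs s[6]='f' (match), s[1]='x' vs s[5]='x' (match), s[2]='n' vs s[4]='n' (match)
Palindrome: Yes


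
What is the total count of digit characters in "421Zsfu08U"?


Input string: '421Zsfu08U'
Operation: count digit characters (0-9)
Scan: '4'(digit), '2'(digit), '1'(digit), 'Z', 's', 'f', 'u', '0'(digit), '8'(digit), 'U'
Digits found: 5
Result: 5


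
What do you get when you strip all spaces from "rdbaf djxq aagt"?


Input string: 'rdbaf djxq aagt'
Operation: remove all spaces
Words: 'rdbaf', 'djxq', 'aagt'
Join without spaces: rdbafdjxqaagt


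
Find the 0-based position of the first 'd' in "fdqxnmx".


Input string: 'fdqxnmx'
Target: 'd'
Scanning left to right: s[0]='f', s[1]='d'
First match at index: 1


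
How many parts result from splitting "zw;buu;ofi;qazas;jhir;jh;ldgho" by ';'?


Input string: 'zw;buu;ofi;qazas;jhir;jh;ldgho'
Delimiter: ';'
Split result: 'zw', 'buu', 'ofi', 'qazas', 'jhir', 'jh', 'ldgho'
Number of parts: 7


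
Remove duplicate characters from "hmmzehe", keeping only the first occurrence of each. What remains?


Input: 'hmmzehe'
Operation: keep first occurrence of each character
Scan: s[0]='h' new -> keep; s[1]='m' new -> keep; s[2]='m' seen -> skip; s[3]='z' new -> keep; s[4]='e' new -> keep; s[5]='h' seen -> skip; s[6]='e' seen -> skip
Result: hmze


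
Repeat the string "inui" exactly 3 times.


Input string: 'inui'
Operation: repeat 3 times
Concatenation: 'inui' + 'inui' + 'inui'
Result: inuiinuiinui


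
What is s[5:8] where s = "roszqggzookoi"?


Input string: 'roszqggzookoi'
Operation: slice [5:8]
Extract characters: s[5]='g', s[6]='g', s[7]='z'
Result: ggz


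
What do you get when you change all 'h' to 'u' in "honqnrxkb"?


Input string: 'honqnrxkb'
Operation: replace 'h' with 'u'
Positions of 'h': 0
After replacement: uonqnrxkb


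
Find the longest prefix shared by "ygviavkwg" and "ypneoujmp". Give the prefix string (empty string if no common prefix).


String 1: 'ygviavkwg'
String 2: 'ypneoujmp'
Compare position by position:
pos 0: 'y' vs 'y' match
pos 1: 'g' vs 'p' differ -> stop
Longest common prefix: "y" (length 1)


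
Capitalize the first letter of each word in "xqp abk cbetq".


Input string: 'xqp abk cbetq'
Operation: capitalize first letter of each word
Word transformations: 'xqp'->'Xqp', 'abk'->'Abk', 'cbetq'->'Cbetq'
Result: Xqp Abk Cbetq


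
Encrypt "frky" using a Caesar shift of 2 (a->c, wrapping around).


Input: 'frky', shift = 2
Operation: for each letter, (position + 2) mod 26
Mapping: 'f'(5+2=7)->'h', 'r'(17+2=19)->'t', 'k'(10+2=12)->'m', 'y'(24+2=26, 26 mod 26=0)->'a'
Result: htma


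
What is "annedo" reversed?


Input string: 'annedo'
Operation: reverse character order
Original order: 'a' -> 'n' -> 'n' -> 'e' -> 'd' -> 'o'
Reversed order: 'o' -> 'd' -> 'e' -> 'n' -> 'n' -> 'a'
Result: odenna


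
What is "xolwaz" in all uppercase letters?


Input string: 'xolwaz'
Operation: convert each letter to uppercase
Mapping: 'x'->'X', 'o'->'O', 'l'->'L', 'w'->'W', 'a'->'A', 'z'->'Z'
Result: XOLWAZ


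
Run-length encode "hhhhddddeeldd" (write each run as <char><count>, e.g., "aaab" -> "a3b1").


Input: 'hhhhddddeeldd'
Operation: identify consecutive runs
Runs: 'hhhh' -> h4, 'dddd' -> d4, 'ee' -> e2, 'l' -> l1, 'dd' -> d2
Encoded: h4d4e2l1d2


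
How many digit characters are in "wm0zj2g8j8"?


Input string: 'wm0zj2g8j8'
Operation: count digit characters (0-9)
Scan: 'w', 'm', '0'(digit), 'z', 'j', '2'(digit), 'g', '8'(digit), 'j', '8'(digit)
Digits found: 4
Result: 4


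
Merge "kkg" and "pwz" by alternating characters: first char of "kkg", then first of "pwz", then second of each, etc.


String 1: 'kkg'
String 2: 'pwz'
Operation: alternate characters
Pairs: 'k'+'p', 'k'+'w', 'g'+'z'
Result: kpkwgz


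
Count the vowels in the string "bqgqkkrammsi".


Input string: 'bqgqkkrammsi'
Operation: count vowels (a, e, i, o, u)
Scan: s[0]='b', s[1]='q', s[2]='g', s[3]='q', s[4]='k', s[5]='k', s[6]='r', s[7]='a' (vowel), s[8]='m', s[9]='m', s[10]='s', s[11]='i' (vowel)
Vowels found: 2
Result: 2


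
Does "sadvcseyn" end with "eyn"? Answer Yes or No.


Input string: 'sadvcseyn'
Suffix to check: 'eyn'
Last 3 characters of input: 'eyn'
Match: True
Result: Yes


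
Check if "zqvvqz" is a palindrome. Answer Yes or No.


Input string: 'zqvvqz'
Reversed: 'zqvvqz'
Compare pairs: s[0]='z' vs s[5]='z' (match), s[1]='q' vs s[4]='q' (match), s[2]='v' vs s[3]='v' (match)
Palindrome: Yes


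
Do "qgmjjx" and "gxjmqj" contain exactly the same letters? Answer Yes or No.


String 1: 'qgmjjx' -> sorted: 'gjjmqx'
String 2: 'gxjmqj' -> sorted: 'gjjmqx'
Compare sorted forms: 'gjjmqx' == 'gjjmqx'
Anagram: Yes


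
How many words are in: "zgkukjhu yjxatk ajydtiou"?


Input string: 'zgkukjhu yjxatk ajydtiou'
Operation: split by spaces
Words found: 'zgkukjhu', 'yjxatk', 'ajydtiou'
Word count: 3


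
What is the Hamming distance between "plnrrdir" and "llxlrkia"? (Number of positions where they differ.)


String 1: 'plnrrdir'
String 2: 'llxlrkia'
Compare each position: pos 0: 'p'!='l', pos 1: 'l'=='l', pos 2: 'n'!='x', pos 3: 'r'!='l', pos 4: 'r'=='r', pos 5: 'd'!='k', pos 6: 'i'=='i', pos 7: 'r'!='a'
Differing positions: 5
Hamming distance: 5


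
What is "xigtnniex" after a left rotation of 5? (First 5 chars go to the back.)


Input: 'xigtnniex', shift = 5
Operation: split at index 5 and swap parts
Front part s[0:5] = 'xigtn'
Back part s[5:] = 'niex'
Rotated = back + front = 'niex' + 'xigtn'
Result: niexxigtn


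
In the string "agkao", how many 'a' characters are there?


Input string: 'agkao'
Target character: 'a'
Scan each position: s[0]='a', s[3]='a'
Matches found at indices: 0, 3
Total: 2


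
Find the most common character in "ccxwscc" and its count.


Input: 'ccxwscc'
Operation: tally each character
Counts: 'c':4, 's':1, 'w':1, 'x':1
Maximum: 'c' appears 4 times


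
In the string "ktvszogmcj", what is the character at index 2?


Input string: 'ktvszogmcj'
Operation: get character at index 2
Index mapping: s[0]='k', s[1]='t', s[2]='v'
Result: 'v'


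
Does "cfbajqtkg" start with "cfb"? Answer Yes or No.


Input string: 'cfbajqtkg'
Prefix to check: 'cfb'
First 3 characters of input: 'cfb'
Match: True
Result: Yes


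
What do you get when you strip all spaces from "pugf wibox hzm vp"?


Input string: 'pugf wibox hzm vp'
Operation: remove all spaces
Words: 'pugf', 'wibox', 'hzm', 'vp'
Join without spaces: pugfwiboxhzmvp


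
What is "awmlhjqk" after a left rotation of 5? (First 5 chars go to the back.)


Input: 'awmlhjqk', shift = 5
Operation: split at index 5 and swap parts
Front part s[0:5] = 'awmlh'
Back part s[5:] = 'jqk'
Rotated = back + front = 'jqk' + 'awmlh'
Result: jqkawmlh


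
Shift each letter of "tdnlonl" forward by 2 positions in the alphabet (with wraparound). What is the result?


Input: 'tdnlonl', shift = 2
Operation: for each letter, (position + 2) mod 26
Mapping: 't'(19+2=21)->'v', 'd'(3+2=5)->'f', 'n'(13+2=15)->'p', 'l'(11+2=13)->'n', 'o'(14+2=16)->'q', 'n'(13+2=15)->'p', 'l'(11+2=13)->'n'
Result: vfpnqpn


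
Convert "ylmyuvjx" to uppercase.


Input string: 'ylmyuvjx'
Operation: convert each letter to uppercase
Mapping: 'y'->'Y', 'l'->'L', 'm'->'M', 'y'->'Y', 'u'->'U', 'v'->'V', 'j'->'J', 'x'->'X'
Result: YLMYUVJX


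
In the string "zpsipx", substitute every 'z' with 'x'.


Input string: 'zpsipx'
Operation: replace 'z' with 'x'
Positions of 'z': 0
After replacement: xpsipx


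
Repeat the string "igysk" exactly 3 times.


Input string: 'igysk'
Operation: repeat 3 times
Concatenation: 'igysk' + 'igysk' + 'igysk'
Result: igyskigyskigysk


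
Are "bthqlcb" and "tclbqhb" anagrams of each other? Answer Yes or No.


String 1: 'bthqlcb' -> sorted: 'bbchlqt'
String 2: 'tclbqhb' -> sorted: 'bbchlqt'
Compare sorted forms: 'bbchlqt' == 'bbchlqt'
Anagram: Yes


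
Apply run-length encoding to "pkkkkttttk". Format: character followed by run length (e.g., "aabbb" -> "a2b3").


Input: 'pkkkkttttk'
Operation: identify consecutive runs
Runs: 'p' -> p1, 'kkkk' -> k4, 'tttt' -> t4, 'k' -> k1
Encoded: p1k4t4k1


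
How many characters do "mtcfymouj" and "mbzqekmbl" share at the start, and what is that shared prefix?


String 1: 'mtcfymouj'
String 2: 'mbzqekmbl'
Compare position by position:
pos 0: 'm' vs 'm' match
pos 1: 't' vs 'b' differ -> stop
Longest common prefix: "m" (length 1)


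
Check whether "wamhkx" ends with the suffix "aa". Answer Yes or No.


Input string: 'wamhkx'
Suffix to check: 'aa'
Last 2 characters of input: 'kx'
Match: False
Result: No


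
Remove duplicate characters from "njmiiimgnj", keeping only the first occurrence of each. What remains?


Input: 'njmiiimgnj'
Operation: keep first occurrence of each character
Scan: s[0]='n' new -> keep; s[1]='j' new -> keep; s[2]='m' new -> keep; s[3]='i' new -> keep; s[4]='i' seen -> skip; s[5]='i' seen -> skip; s[6]='m' seen -> skip; s[7]='g' new -> keep; s[8]='n' seen -> skip; s[9]='j' seen -> skip
Result: njmig


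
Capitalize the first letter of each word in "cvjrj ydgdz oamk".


Input string: 'cvjrj ydgdz oamk'
Operation: capitalize first letter of each word
Word transformations: 'cvjrj'->'Cvjrj', 'ydgdz'->'Ydgdz', 'oamk'->'Oamk'
Result: Cvjrj Ydgdz Oamk


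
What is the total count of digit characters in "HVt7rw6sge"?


Input string: 'HVt7rw6sge'
Operation: count digit characters (0-9)
Scan: 'H', 'V', 't', '7'(digit), 'r', 'w', '6'(digit), 's', 'g', 'e'
Digits found: 2
Result: 2


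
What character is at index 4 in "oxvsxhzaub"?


Input string: 'oxvsxhzaub'
Operation: get character at index 4
Index mapping: s[0]='o', s[1]='x', s[2]='v', s[3]='s', s[4]='x'
Result: 'x'


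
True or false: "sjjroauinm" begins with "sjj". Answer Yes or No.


Input string: 'sjjroauinm'
Prefix to check: 'sjj'
First 3 characters of input: 'sjj'
Match: True
Result: Yes


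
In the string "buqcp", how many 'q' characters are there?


Input string: 'buqcp'
Target character: 'q'
Scan each position: s[2]='q'
Matches found at indices: 2
Total: 1


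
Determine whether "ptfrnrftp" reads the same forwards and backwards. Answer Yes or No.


Input string: 'ptfrnrftp'
Reversed: 'ptfrnrftp'
Compare pairs: s[0]='p' vs s[8]='p' (match), s[1]='t' vs s[7]='t' (match), s[2]='f' vs s[6]='f' (match), s[3]='r' vs s[5]='r' (match)
Palindrome: Yes


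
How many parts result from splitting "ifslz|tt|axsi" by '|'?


Input string: 'ifslz|tt|axsi'
Delimiter: '|'
Split result: 'ifslz', 'tt', 'axsi'
Number of parts: 3


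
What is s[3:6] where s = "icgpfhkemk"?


Input string: 'icgpfhkemk'
Operation: slice [3:6]
Extract characters: s[3]='p', s[4]='f', s[5]='h'
Result: pfh


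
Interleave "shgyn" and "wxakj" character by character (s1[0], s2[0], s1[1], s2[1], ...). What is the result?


String 1: 'shgyn'
String 2: 'wxakj'
Operation: alternate characters
Pairs: 's'+'w', 'h'+'x', 'g'+'a', 'y'+'k', 'n'+'j'
Result: swhxgayknj


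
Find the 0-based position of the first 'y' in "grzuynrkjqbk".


Input string: 'grzuynrkjqbk'
Target: 'y'
Scanning left to right: s[0]='g', s[1]='r', s[2]='z', s[3]='u', s[4]='y'
First match at index: 4


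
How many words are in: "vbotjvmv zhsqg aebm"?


Input string: 'vbotjvmv zhsqg aebm'
Operation: split by spaces
Words found: 'vbotjvmv', 'zhsqg', 'aebm'
Word count: 3


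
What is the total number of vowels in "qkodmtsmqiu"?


Input string: 'qkodmtsmqiu'
Operation: count vowels (a, e, i, o, u)
Scan: s[0]='q', s[1]='k', s[2]='o' (vowel), s[3]='d', s[4]='m', s[5]='t', s[6]='s', s[7]='m', s[8]='q', s[9]='i' (vowel), s[10]='u' (vowel)
Vowels found: 3
Result: 3


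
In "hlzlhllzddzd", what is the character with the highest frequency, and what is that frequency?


Input: 'hlzlhllzddzd'
Operation: tally each character
Counts: 'd':3, 'h':2, 'l':4, 'z':3
Maximum: 'l' appears 4 times


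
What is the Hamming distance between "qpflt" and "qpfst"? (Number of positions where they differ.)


String 1: 'qpflt'
String 2: 'qpfst'
Compare each position: pos 0: 'q'=='q', pos 1: 'p'=='p', pos 2: 'f'=='f', pos 3: 'l'!='s', pos 4: 't'=='t'
Differing positions: 1
Hamming distance: 1


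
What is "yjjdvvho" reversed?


Input string: 'yjjdvvho'
Operation: reverse character order
Original order: 'y' -> 'j' -> 'j' -> 'd' -> 'v' -> 'v' -> 'h' -> 'o'
Reversed order: 'o' -> 'h' -> 'v' -> 'v' -> 'd' -> 'j' -> 'j' -> 'y'
Result: ohvvdjjy


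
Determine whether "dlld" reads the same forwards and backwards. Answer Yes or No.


Input string: 'dlld'
Reversed: 'dlld'
Compare pairs: s[0]='d' vs s[3]='d' (match), s[1]='l' vs s[2]='l' (match)
Palindrome: Yes


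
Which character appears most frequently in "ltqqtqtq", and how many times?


Input: 'ltqqtqtq'
Operation: tally each character
Counts: 'l':1, 'q':4, 't':3
Maximum: 'q' appears 4 times


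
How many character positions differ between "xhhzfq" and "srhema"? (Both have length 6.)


String 1: 'xhhzfq'
String 2: 'srhema'
Compare each position: pos 0: 'x'!='s', pos 1: 'h'!='r', pos 2: 'h'=='h', pos 3: 'z'!='e', pos 4: 'f'!='m', pos 5: 'q'!='a'
Differing positions: 5
Hamming distance: 5


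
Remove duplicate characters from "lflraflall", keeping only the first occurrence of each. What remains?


Input: 'lflraflall'
Operation: keep first occurrence of each character
Scan: s[0]='l' new -> keep; s[1]='f' new -> keep; s[2]='l' seen -> skip; s[3]='r' new -> keep; s[4]='a' new -> keep; s[5]='f' seen -> skip; s[6]='l' seen -> skip; s[7]='a' seen -> skip; s[8]='l' seen -> skip; s[9]='l' seen -> skip
Result: lfra


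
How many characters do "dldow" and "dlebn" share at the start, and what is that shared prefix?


String 1: 'dldow'
String 2: 'dlebn'
Compare position by position:
pos 0: 'd' vs 'd' match
pos 1: 'l' vs 'l' match
pos 2: 'd' vs 'e' differ -> stop
Longest common prefix: "dl" (length 2)


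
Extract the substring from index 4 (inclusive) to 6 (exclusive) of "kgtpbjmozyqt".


Input string: 'kgtpbjmozyqt'
Operation: slice [4:6]
Extract characters: s[4]='b', s[5]='j'
Result: bj


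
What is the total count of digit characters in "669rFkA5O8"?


Input string: '669rFkA5O8'
Operation: count digit characters (0-9)
Scan: '6'(digit), '6'(digit), '9'(digit), 'r', 'F', 'k', 'A', '5'(digit), 'O', '8'(digit)
Digits found: 5
Result: 5


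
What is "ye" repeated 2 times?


Input string: 'ye'
Operation: repeat 2 times
Concatenation: 'ye' + 'ye'
Result: yeye


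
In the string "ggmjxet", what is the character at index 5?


Input string: 'ggmjxet'
Operation: get character at index 5
Index mapping: s[0]='g', s[1]='g', s[2]='m', s[3]='j', s[4]='x', s[5]='e'
Result: 'e'


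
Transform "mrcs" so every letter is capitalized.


Input string: 'mrcs'
Operation: convert each letter to uppercase
Mapping: 'm'->'M', 'r'->'R', 'c'->'C', 's'->'S'
Result: MRCS


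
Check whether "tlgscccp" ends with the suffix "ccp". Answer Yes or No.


Input string: 'tlgscccp'
Suffix to check: 'ccp'
Last 3 characters of input: 'ccp'
Match: True
Result: Yes


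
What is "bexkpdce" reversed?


Input string: 'bexkpdce'
Operation: reverse character order
Original order: 'b' -> 'e' -> 'x' -> 'k' -> 'p' -> 'd' -> 'c' -> 'e'
Reversed order: 'e' -> 'c' -> 'd' -> 'p' -> 'k' -> 'x' -> 'e' -> 'b'
Result: ecdpkxeb


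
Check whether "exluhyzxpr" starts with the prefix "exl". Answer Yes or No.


Input string: 'exluhyzxpr'
Prefix to check: 'exl'
First 3 characters of input: 'exl'
Match: True
Result: Yes


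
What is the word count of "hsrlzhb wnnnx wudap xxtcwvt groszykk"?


Input string: 'hsrlzhb wnnnx wudap xxtcwvt groszykk'
Operation: split by spaces
Words found: 'hsrlzhb', 'wnnnx', 'wudap', 'xxtcwvt', 'groszykk'
Word count: 5


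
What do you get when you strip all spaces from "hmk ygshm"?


Input string: 'hmk ygshm'
Operation: remove all spaces
Words: 'hmk', 'ygshm'
Join without spaces: hmkygshm


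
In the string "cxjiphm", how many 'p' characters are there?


Input string: 'cxjiphm'
Target character: 'p'
Scan each position: s[4]='p'
Matches found at indices: 4
Total: 1


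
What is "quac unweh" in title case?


Input string: 'quac unweh'
Operation: capitalize first letter of each word
Word transformations: 'quac'->'Quac', 'unweh'->'Unweh'
Result: Quac Unweh
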